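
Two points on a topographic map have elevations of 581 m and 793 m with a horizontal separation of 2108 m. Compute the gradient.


gradient = (793 - 581) / 2108 = 212 / 2108 = 0.1006

0.1006


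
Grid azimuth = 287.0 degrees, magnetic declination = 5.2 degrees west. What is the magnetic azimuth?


magnetic azimuth = grid azimuth - declination (east +ve)
mag_az = 287.0 - -5.2 = 292.2 degrees

292.2 degrees


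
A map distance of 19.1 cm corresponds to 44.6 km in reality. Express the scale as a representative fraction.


ground = 44.6 km = 4460000 cm; RF denominator = ground / map = 4460000 / 19.1 ≈ 233508; RF = 1:233508

1:233508


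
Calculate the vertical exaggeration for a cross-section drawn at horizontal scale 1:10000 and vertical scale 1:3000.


VE = horizontal_scale / vertical_scale = 10000 / 3000 ≈ 3.3

3.3x


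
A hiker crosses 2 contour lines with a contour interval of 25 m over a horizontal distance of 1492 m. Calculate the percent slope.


elevation change = 2 * 25 = 50 m
slope = 50 / 1492 * 100 = 3.4%

3.4%


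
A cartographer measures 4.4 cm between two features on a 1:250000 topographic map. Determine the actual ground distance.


ground = 4.4 cm * 250000 / 100 = 11000.0 m = 11.0 km

11.0 km


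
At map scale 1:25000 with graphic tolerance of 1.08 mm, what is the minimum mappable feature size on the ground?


ground = 1.08 mm * 25000 / 1000 = 27.0 m

27.0 m


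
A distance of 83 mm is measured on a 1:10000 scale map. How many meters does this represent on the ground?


ground = 83 mm * 10000 / 1000 = 830.0 m

830.0 m


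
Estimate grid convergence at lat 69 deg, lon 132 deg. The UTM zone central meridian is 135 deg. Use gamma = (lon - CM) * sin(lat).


gamma = (132 - 135) * sin(69) = -3 * 0.93358 = -2.801 degrees

-2.801 degrees


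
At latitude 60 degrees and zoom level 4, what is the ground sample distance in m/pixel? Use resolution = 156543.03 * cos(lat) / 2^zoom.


res = 156543.03 * cos(60) / 2^4 = 156543.03 * 0.5 / 16 = 4891.97 m/pixel

4891.97 m/pixel


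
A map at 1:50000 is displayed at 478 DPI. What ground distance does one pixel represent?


pixel_cm = 2.54 / 478 ≈ 0.005314 cm
ground = pixel_cm * 50000 / 100 = 2.54 * 50000 / (478 * 100) = 127000 / 47800 ≈ 2.66 m

2.66 m


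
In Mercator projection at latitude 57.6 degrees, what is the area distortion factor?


area_distortion = 1/cos^2(57.6) = 3.483

3.483


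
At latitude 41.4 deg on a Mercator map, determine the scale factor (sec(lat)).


SF = 1 / cos(41.4) = 1 / 0.750111 = 1.333

1.333


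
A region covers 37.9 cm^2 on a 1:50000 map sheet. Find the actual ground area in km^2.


ground_area = 37.9 * (50000/100)^2 = 9475000.0 m^2 = 9.475 km^2

9.475 km^2


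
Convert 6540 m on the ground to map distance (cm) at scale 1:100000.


map_cm = 6540 * 100 / 100000 = 6.54 cm

6.54 cm


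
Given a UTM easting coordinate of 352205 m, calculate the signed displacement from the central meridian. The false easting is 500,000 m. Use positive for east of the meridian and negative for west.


displacement = 352205 - 500000 = -147795 m

-147795 m


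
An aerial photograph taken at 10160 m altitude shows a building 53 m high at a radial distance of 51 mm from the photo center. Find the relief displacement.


d = h * r / H = 53 * 51 / 10160 = 0.27 mm

0.27 mm


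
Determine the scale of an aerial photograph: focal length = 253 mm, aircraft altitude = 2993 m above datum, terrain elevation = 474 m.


scale = f / (H - h) = 253 mm / 2519 m = 253 / 2519000 = 1:9957

1:9957


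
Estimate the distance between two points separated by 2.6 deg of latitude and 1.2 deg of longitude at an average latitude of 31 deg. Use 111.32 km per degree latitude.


dlat_km = 2.6 * 111.32 = 289.432
dlon_km = 1.2 * 111.32 * cos(31) ≈ 114.504
dist = sqrt(289.432^2 + 114.504^2) ≈ 311.3 km

311.3 km


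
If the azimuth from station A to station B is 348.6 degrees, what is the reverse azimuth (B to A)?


back azimuth = (348.6 + 180) mod 360 = 168.6 degrees

168.6 degrees


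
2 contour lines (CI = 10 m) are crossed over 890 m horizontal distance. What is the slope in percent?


elevation change = 2 * 10 = 20 m
slope = 20 / 890 * 100 = 2.2%

2.2%


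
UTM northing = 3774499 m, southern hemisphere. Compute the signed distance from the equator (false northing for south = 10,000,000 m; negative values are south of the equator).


For southern: actual = 3774499 - 10000000 = -6225501 m

-6225501 m


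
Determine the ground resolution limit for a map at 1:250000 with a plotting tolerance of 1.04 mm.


ground = 1.04 mm * 250000 / 1000 = 260.0 m

260.0 m


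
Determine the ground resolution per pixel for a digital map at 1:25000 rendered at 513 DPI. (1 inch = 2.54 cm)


pixel_cm = 2.54 / 513 ≈ 0.004951 cm
ground = pixel_cm * 25000 / 100 = 2.54 * 25000 / (513 * 100) = 63500 / 51300 ≈ 1.24 m

1.24 m


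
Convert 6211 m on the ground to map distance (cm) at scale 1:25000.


map_cm = 6211 * 100 / 25000 = 24.844 cm ≈ 24.84 cm

24.84 cm


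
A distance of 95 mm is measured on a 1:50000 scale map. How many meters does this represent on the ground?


ground = 95 mm * 50000 / 1000 = 4750.0 m

4750.0 m


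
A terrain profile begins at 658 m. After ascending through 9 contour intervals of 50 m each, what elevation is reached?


elevation = 658 + 9 * 50 = 1108 m

1108 m


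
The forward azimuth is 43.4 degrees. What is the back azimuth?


back azimuth = (43.4 + 180) mod 360 = 223.4 degrees

223.4 degrees


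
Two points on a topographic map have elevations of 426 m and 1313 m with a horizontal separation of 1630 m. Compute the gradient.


gradient = (1313 - 426) / 1630 = 887 / 1630 = 0.5442

0.5442


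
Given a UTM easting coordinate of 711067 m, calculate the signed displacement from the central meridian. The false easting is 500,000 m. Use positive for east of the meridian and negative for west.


displacement = 711067 - 500000 = 211067 m

211067 m


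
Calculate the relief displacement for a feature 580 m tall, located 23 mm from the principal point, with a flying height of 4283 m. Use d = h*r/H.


d = h * r / H = 580 * 23 / 4283 = 3.11 mm

3.11 mm


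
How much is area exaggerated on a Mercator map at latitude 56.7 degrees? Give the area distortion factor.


area_distortion = 1/cos^2(56.7) = 3.318

3.318


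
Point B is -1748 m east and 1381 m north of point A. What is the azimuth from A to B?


az = atan2(-1748, 1381) = -51.7 deg
adjusted to 0-360: 308.3 degrees

308.3 degrees


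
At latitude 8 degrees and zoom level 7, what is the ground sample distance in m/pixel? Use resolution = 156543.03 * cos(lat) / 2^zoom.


res = 156543.03 * cos(8) / 2^7 = 156543.03 * 0.99026807 / 128 = 1211.09 m/pixel

1211.09 m/pixel


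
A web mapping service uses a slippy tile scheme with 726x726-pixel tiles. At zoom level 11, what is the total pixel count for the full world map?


tiles per axis = 2^11 = 2048
total tiles = 2048^2 = 4194304
pixels per axis = 2048 * 726 = 1486848
total pixels = 1486848^2 = 2210716975104

2210716975104 pixels


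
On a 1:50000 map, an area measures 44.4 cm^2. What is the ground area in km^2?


ground_area = 44.4 * (50000/100)^2 = 11100000.0 m^2 = 11.1 km^2

11.1 km^2


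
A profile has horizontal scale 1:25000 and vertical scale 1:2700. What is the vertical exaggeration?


VE = horizontal_scale / vertical_scale = 25000 / 2700 ≈ 9.3

9.3x


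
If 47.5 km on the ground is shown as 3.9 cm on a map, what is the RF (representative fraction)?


ground = 47.5 km = 4750000 cm; RF denominator = ground / map = 4750000 / 3.9 ≈ 1217949; RF = 1:1217949

1:1217949


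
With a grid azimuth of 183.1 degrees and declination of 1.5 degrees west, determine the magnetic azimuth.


magnetic azimuth = grid azimuth - declination (east +ve)
mag_az = 183.1 - -1.5 = 184.6 degrees

184.6 degrees


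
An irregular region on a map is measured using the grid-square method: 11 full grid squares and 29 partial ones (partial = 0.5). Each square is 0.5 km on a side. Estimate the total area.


effective squares = 11 + 29 * 0.5 = 25.5
area = 25.5 * 0.25 = 6.375 km^2

6.375 km^2


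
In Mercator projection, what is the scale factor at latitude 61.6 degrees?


SF = 1 / cos(61.6) = 1 / 0.475624 = 2.103

2.103


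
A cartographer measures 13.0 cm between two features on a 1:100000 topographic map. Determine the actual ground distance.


ground = 13.0 cm * 100000 / 100 = 13000.0 m = 13.0 km

13.0 km


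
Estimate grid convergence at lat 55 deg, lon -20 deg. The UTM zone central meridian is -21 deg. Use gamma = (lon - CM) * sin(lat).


gamma = (-20 - -21) * sin(55) = 1 * 0.819152 = 0.819 degrees

0.819 degrees


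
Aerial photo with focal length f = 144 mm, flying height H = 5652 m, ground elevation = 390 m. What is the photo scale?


scale = f / (H - h) = 144 mm / 5262 m = 144 / 5262000 = 1:36542

1:36542


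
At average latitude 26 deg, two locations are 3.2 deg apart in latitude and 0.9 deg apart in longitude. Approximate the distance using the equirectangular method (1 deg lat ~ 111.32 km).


dlat_km = 3.2 * 111.32 = 356.224
dlon_km = 0.9 * 111.32 * cos(26) ≈ 90.048
dist = sqrt(356.224^2 + 90.048^2) ≈ 367.4 km

367.4 km


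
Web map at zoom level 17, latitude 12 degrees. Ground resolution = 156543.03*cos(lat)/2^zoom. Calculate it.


res = 156543.03 * cos(12) / 2^17 = 156543.03 * 0.9781476 / 131072 = 1.17 m/pixel

1.17 m/pixel


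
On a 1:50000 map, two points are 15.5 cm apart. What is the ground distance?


ground = 15.5 cm * 50000 / 100 = 7750.0 m = 7.75 km

7.75 km


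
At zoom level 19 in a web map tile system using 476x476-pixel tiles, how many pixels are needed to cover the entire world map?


tiles per axis = 2^19 = 524288
total tiles = 524288^2 = 274877906944
pixels per axis = 524288 * 476 = 249561088
total pixels = 249561088^2 = 62280736643743744

62280736643743744 pixels


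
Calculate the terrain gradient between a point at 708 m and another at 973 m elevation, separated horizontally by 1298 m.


gradient = (973 - 708) / 1298 = 265 / 1298 = 0.2042

0.2042


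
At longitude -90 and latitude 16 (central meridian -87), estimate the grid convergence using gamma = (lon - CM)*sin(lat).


gamma = (-90 - -87) * sin(16) = -3 * 0.275637 = -0.827 degrees

-0.827 degrees


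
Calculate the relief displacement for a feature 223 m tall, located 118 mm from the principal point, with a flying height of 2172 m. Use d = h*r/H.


d = h * r / H = 223 * 118 / 2172 = 12.12 mm

12.12 mm


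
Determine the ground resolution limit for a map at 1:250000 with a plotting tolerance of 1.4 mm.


ground = 1.4 mm * 250000 / 1000 = 350.0 m

350.0 m


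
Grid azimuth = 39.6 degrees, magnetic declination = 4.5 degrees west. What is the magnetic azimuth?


magnetic azimuth = grid azimuth - declination (east +ve)
mag_az = 39.6 - -4.5 = 44.1 degrees

44.1 degrees


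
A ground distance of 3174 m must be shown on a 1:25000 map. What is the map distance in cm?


map_cm = 3174 * 100 / 25000 = 12.696 cm ≈ 12.7 cm

12.7 cm


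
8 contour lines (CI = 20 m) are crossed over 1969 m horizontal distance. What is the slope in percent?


elevation change = 8 * 20 = 160 m
slope = 160 / 1969 * 100 = 8.1%

8.1%


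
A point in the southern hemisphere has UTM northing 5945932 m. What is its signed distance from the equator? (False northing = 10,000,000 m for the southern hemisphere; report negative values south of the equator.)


For southern: actual = 5945932 - 10000000 = -4054068 m

-4054068 m


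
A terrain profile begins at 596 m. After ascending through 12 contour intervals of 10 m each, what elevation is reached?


elevation = 596 + 12 * 10 = 716 m

716 m


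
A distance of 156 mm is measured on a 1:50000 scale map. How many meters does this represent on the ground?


ground = 156 mm * 50000 / 1000 = 7800.0 m

7800.0 m


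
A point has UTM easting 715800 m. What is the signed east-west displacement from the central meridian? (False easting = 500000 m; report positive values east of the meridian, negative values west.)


displacement = 715800 - 500000 = 215800 m

215800 m


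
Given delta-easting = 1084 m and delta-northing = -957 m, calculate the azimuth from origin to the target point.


az = atan2(1084, -957) = 131.4 deg
adjusted to 0-360: 131.4 degrees

131.4 degrees


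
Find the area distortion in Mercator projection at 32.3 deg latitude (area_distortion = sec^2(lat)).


area_distortion = 1/cos^2(32.3) = 1.4

1.4


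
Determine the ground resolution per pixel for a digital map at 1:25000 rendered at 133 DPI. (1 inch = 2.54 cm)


pixel_cm = 2.54 / 133 ≈ 0.019098 cm
ground = pixel_cm * 25000 / 100 = 2.54 * 25000 / (133 * 100) = 63500 / 13300 ≈ 4.77 m

4.77 m


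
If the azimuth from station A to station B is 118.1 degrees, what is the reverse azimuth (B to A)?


back azimuth = (118.1 + 180) mod 360 = 298.1 degrees

298.1 degrees


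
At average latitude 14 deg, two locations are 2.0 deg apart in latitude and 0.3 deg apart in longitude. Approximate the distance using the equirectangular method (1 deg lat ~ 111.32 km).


dlat_km = 2.0 * 111.32 = 222.64
dlon_km = 0.3 * 111.32 * cos(14) ≈ 32.404
dist = sqrt(222.64^2 + 32.404^2) ≈ 225.0 km

225.0 km


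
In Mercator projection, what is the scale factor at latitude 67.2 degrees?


SF = 1 / cos(67.2) = 1 / 0.387516 = 2.581

2.581


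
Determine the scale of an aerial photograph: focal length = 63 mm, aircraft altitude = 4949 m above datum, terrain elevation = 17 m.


scale = f / (H - h) = 63 mm / 4932 m = 63 / 4932000 = 1:78286

1:78286


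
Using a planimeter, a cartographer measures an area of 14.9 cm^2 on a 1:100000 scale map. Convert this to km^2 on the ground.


ground_area = 14.9 * (100000/100)^2 = 14900000.0 m^2 = 14.9 km^2

14.9 km^2


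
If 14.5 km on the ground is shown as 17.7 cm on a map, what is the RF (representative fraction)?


ground = 14.5 km = 1450000 cm; RF denominator = ground / map = 1450000 / 17.7 ≈ 81921; RF = 1:81921

1:81921


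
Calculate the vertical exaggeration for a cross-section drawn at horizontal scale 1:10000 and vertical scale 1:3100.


VE = horizontal_scale / vertical_scale = 10000 / 3100 ≈ 3.2

3.2x


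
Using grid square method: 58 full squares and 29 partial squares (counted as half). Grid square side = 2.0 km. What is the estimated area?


effective squares = 58 + 29 * 0.5 = 72.5
area = 72.5 * 4.0 = 290.0 km^2

290.0 km^2


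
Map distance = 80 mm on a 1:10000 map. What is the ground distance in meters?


ground = 80 mm * 10000 / 1000 = 800.0 m

800.0 m


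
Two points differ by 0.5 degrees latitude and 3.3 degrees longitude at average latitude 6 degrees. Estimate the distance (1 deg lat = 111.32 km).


dlat_km = 0.5 * 111.32 = 55.66
dlon_km = 3.3 * 111.32 * cos(6) ≈ 365.344
dist = sqrt(55.66^2 + 365.344^2) ≈ 369.6 km

369.6 km


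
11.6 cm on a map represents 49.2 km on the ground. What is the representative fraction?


ground = 49.2 km = 4920000 cm; RF denominator = ground / map = 4920000 / 11.6 ≈ 424138; RF = 1:424138

1:424138


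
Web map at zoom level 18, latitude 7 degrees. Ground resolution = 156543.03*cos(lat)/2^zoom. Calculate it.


res = 156543.03 * cos(7) / 2^18 = 156543.03 * 0.99254615 / 262144 = 0.59 m/pixel

0.59 m/pixel


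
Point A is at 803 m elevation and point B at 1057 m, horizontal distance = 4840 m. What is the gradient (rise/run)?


gradient = (1057 - 803) / 4840 = 254 / 4840 = 0.0525

0.0525


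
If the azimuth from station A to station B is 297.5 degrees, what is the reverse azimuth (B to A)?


back azimuth = (297.5 + 180) mod 360 = 117.5 degrees

117.5 degrees


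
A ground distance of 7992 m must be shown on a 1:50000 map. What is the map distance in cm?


map_cm = 7992 * 100 / 50000 = 15.984 cm ≈ 15.98 cm

15.98 cm


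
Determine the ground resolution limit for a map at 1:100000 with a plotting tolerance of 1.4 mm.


ground = 1.4 mm * 100000 / 1000 = 140.0 m

140.0 m


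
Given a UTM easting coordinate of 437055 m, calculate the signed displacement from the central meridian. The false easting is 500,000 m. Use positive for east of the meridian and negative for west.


displacement = 437055 - 500000 = -62945 m

-62945 m


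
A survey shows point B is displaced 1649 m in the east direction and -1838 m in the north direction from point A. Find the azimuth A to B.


az = atan2(1649, -1838) = 138.1 deg
adjusted to 0-360: 138.1 degrees

138.1 degrees


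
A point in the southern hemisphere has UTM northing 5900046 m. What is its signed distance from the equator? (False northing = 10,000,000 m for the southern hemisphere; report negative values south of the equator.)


For southern: actual = 5900046 - 10000000 = -4099954 m

-4099954 m


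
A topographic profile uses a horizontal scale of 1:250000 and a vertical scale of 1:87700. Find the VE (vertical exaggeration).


VE = horizontal_scale / vertical_scale = 250000 / 87700 ≈ 2.9

2.9x


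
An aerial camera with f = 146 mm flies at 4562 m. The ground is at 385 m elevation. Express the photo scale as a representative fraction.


scale = f / (H - h) = 146 mm / 4177 m = 146 / 4177000 = 1:28610

1:28610


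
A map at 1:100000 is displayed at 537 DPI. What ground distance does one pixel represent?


pixel_cm = 2.54 / 537 ≈ 0.00473 cm
ground = pixel_cm * 100000 / 100 = 2.54 * 100000 / (537 * 100) = 254000 / 53700 ≈ 4.73 m

4.73 m


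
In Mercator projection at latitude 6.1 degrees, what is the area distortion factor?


area_distortion = 1/cos^2(6.1) = 1.011

1.011


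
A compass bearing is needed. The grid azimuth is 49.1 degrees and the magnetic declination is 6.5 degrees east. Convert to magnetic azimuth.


magnetic azimuth = grid azimuth - declination (east +ve)
mag_az = 49.1 - 6.5 = 42.6 degrees

42.6 degrees


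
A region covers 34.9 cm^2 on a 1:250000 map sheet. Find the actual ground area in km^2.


ground_area = 34.9 * (250000/100)^2 = 218125000.0 m^2 = 218.125 km^2

218.125 km^2


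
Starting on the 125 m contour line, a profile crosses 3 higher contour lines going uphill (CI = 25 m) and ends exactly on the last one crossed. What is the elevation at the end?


elevation = 125 + 3 * 25 = 200 m

200 m


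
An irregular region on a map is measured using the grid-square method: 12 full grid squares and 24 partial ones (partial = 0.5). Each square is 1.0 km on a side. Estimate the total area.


effective squares = 12 + 24 * 0.5 = 24.0
area = 24.0 * 1.0 = 24.0 km^2

24.0 km^2


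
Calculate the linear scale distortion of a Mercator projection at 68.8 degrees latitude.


SF = 1 / cos(68.8) = 1 / 0.361625 = 2.765

2.765


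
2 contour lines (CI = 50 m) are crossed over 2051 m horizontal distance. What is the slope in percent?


elevation change = 2 * 50 = 100 m
slope = 100 / 2051 * 100 = 4.9%

4.9%


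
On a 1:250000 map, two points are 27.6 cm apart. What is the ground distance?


ground = 27.6 cm * 250000 / 100 = 69000.0 m = 69.0 km

69.0 km


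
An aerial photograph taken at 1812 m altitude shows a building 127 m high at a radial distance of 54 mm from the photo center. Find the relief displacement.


d = h * r / H = 127 * 54 / 1812 = 3.78 mm

3.78 mm


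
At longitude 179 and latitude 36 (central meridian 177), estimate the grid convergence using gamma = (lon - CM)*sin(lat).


gamma = (179 - 177) * sin(36) = 2 * 0.587785 = 1.176 degrees

1.176 degrees


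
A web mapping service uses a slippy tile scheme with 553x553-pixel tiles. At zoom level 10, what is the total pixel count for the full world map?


tiles per axis = 2^10 = 1024
total tiles = 1024^2 = 1048576
pixels per axis = 1024 * 553 = 566272
total pixels = 566272^2 = 320663977984

320663977984 pixels


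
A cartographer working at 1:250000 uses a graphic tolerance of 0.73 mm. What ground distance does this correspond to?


ground = 0.73 mm * 250000 / 1000 = 182.5 m

182.5 m


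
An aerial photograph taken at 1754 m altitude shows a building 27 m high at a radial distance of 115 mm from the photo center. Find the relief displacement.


d = h * r / H = 27 * 115 / 1754 = 1.77 mm

1.77 mm


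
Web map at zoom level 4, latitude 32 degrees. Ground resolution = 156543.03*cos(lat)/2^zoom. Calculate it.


res = 156543.03 * cos(32) / 2^4 = 156543.03 * 0.8480481 / 16 = 8297.25 m/pixel

8297.25 m/pixel


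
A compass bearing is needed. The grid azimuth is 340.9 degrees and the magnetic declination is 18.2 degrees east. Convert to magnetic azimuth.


magnetic azimuth = grid azimuth - declination (east +ve)
mag_az = 340.9 - 18.2 = 322.7 degrees

322.7 degrees


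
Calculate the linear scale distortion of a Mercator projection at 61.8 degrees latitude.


SF = 1 / cos(61.8) = 1 / 0.472551 = 2.116

2.116


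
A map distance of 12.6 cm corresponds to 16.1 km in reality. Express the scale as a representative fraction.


ground = 16.1 km = 1610000 cm; RF denominator = ground / map = 1610000 / 12.6 ≈ 127778; RF = 1:127778

1:127778


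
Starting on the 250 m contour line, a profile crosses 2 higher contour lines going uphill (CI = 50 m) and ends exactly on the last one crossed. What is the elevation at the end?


elevation = 250 + 2 * 50 = 350 m

350 m


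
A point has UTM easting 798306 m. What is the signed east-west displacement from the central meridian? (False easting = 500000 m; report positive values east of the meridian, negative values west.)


displacement = 798306 - 500000 = 298306 m

298306 m


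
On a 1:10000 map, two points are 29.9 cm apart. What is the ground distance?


ground = 29.9 cm * 10000 / 100 = 2990.0 m = 2.99 km

2.99 km


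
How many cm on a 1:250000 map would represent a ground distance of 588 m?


map_cm = 588 * 100 / 250000 = 0.2352 cm ≈ 0.24 cm

0.24 cm


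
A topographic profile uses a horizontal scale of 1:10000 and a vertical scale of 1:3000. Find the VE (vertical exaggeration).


VE = horizontal_scale / vertical_scale = 10000 / 3000 ≈ 3.3

3.3x


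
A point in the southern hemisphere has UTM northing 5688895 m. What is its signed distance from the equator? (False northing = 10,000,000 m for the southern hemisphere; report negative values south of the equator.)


For southern: actual = 5688895 - 10000000 = -4311105 m

-4311105 m


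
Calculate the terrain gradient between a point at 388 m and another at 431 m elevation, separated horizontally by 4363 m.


gradient = (431 - 388) / 4363 = 43 / 4363 = 0.0099

0.0099


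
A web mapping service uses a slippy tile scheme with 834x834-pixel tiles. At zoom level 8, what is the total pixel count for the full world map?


tiles per axis = 2^8 = 256
total tiles = 256^2 = 65536
pixels per axis = 256 * 834 = 213504
total pixels = 213504^2 = 45583958016

45583958016 pixels


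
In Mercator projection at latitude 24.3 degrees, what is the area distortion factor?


area_distortion = 1/cos^2(24.3) = 1.204

1.204


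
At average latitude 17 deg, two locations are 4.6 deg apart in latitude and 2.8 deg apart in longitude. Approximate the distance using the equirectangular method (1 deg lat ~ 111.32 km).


dlat_km = 4.6 * 111.32 = 512.072
dlon_km = 2.8 * 111.32 * cos(17) ≈ 298.076
dist = sqrt(512.072^2 + 298.076^2) ≈ 592.5 km

592.5 km


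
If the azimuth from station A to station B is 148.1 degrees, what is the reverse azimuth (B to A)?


back azimuth = (148.1 + 180) mod 360 = 328.1 degrees

328.1 degrees


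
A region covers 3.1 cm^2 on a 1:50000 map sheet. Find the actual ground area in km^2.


ground_area = 3.1 * (50000/100)^2 = 775000.0 m^2 = 0.775 km^2

0.775 km^2


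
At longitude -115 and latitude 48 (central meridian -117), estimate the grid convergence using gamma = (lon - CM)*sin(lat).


gamma = (-115 - -117) * sin(48) = 2 * 0.743145 = 1.486 degrees

1.486 degrees


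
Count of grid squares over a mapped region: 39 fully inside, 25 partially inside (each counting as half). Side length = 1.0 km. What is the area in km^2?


effective squares = 39 + 25 * 0.5 = 51.5
area = 51.5 * 1.0 = 51.5 km^2

51.5 km^2


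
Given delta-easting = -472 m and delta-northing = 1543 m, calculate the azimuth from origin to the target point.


az = atan2(-472, 1543) = -17.0 deg
adjusted to 0-360: 343.0 degrees

343.0 degrees


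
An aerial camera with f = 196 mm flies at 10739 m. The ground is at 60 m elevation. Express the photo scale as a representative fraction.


scale = f / (H - h) = 196 mm / 10679 m = 196 / 10679000 = 1:54485

1:54485


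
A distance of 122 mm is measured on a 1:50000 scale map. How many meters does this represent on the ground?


ground = 122 mm * 50000 / 1000 = 6100.0 m

6100.0 m


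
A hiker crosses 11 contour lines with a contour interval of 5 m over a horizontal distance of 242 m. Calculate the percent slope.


elevation change = 11 * 5 = 55 m
slope = 55 / 242 * 100 = 22.7%

22.7%


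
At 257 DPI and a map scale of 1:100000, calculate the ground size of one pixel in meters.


pixel_cm = 2.54 / 257 ≈ 0.009883 cm
ground = pixel_cm * 100000 / 100 = 2.54 * 100000 / (257 * 100) = 254000 / 25700 ≈ 9.88 m

9.88 m


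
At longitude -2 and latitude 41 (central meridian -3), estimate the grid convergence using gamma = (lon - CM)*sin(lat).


gamma = (-2 - -3) * sin(41) = 1 * 0.656059 = 0.656 degrees

0.656 degrees


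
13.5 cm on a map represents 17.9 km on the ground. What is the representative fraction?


ground = 17.9 km = 1790000 cm; RF denominator = ground / map = 1790000 / 13.5 ≈ 132593; RF = 1:132593

1:132593


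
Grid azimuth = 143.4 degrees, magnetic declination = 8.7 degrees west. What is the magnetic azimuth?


magnetic azimuth = grid azimuth - declination (east +ve)
mag_az = 143.4 - -8.7 = 152.1 degrees

152.1 degrees


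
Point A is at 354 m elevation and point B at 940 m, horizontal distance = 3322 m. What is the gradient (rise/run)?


gradient = (940 - 354) / 3322 = 586 / 3322 = 0.1764

0.1764


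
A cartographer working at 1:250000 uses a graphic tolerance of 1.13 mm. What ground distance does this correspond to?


ground = 1.13 mm * 250000 / 1000 = 282.5 m

282.5 m


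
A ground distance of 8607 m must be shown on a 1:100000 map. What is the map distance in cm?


map_cm = 8607 * 100 / 100000 = 8.607 cm ≈ 8.61 cm

8.61 cm


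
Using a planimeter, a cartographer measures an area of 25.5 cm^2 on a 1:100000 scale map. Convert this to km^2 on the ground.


ground_area = 25.5 * (100000/100)^2 = 25500000.0 m^2 = 25.5 km^2

25.5 km^2


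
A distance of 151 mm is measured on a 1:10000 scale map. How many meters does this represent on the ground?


ground = 151 mm * 10000 / 1000 = 1510.0 m

1510.0 m


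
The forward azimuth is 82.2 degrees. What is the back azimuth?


back azimuth = (82.2 + 180) mod 360 = 262.2 degrees

262.2 degrees


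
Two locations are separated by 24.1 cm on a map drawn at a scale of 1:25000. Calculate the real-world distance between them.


ground = 24.1 cm * 25000 / 100 = 6025.0 m = 6.025 km

6.025 km


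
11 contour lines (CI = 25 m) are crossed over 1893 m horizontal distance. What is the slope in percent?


elevation change = 11 * 25 = 275 m
slope = 275 / 1893 * 100 = 14.5%

14.5%


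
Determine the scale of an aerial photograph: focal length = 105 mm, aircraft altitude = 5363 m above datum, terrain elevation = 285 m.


scale = f / (H - h) = 105 mm / 5078 m = 105 / 5078000 = 1:48362

1:48362


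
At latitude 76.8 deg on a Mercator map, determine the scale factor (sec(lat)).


SF = 1 / cos(76.8) = 1 / 0.228351 = 4.379

4.379


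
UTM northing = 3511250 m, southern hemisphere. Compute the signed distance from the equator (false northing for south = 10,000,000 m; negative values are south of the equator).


For southern: actual = 3511250 - 10000000 = -6488750 m

-6488750 m


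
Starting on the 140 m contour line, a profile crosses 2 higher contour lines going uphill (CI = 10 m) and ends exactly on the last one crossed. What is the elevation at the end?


elevation = 140 + 2 * 10 = 160 m

160 m


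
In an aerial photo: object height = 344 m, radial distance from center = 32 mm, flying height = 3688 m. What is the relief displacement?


d = h * r / H = 344 * 32 / 3688 = 2.98 mm

2.98 mm


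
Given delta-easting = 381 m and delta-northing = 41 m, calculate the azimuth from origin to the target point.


az = atan2(381, 41) = 83.9 deg
adjusted to 0-360: 83.9 degrees

83.9 degrees


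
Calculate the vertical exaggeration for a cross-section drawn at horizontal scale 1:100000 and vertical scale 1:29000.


VE = horizontal_scale / vertical_scale = 100000 / 29000 ≈ 3.4

3.4x


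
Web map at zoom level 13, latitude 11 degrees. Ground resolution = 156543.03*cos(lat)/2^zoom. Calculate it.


res = 156543.03 * cos(11) / 2^13 = 156543.03 * 0.98162718 / 8192 = 18.76 m/pixel

18.76 m/pixel


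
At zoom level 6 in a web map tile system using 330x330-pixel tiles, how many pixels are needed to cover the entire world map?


tiles per axis = 2^6 = 64
total tiles = 64^2 = 4096
pixels per axis = 64 * 330 = 21120
total pixels = 21120^2 = 446054400

446054400 pixels


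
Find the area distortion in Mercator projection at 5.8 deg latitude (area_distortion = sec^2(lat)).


area_distortion = 1/cos^2(5.8) = 1.01

1.01


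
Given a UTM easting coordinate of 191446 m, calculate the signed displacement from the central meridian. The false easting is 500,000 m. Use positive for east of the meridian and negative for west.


displacement = 191446 - 500000 = -308554 m

-308554 m


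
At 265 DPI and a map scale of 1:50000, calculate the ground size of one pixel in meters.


pixel_cm = 2.54 / 265 ≈ 0.009585 cm
ground = pixel_cm * 50000 / 100 = 2.54 * 50000 / (265 * 100) = 127000 / 26500 ≈ 4.79 m

4.79 m


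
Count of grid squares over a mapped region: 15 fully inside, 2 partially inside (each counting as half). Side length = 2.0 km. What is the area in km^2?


effective squares = 15 + 2 * 0.5 = 16.0
area = 16.0 * 4.0 = 64.0 km^2

64.0 km^2


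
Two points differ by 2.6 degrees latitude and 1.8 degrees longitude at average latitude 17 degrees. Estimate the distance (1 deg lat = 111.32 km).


dlat_km = 2.6 * 111.32 = 289.432
dlon_km = 1.8 * 111.32 * cos(17) ≈ 191.621
dist = sqrt(289.432^2 + 191.621^2) ≈ 347.1 km

347.1 km


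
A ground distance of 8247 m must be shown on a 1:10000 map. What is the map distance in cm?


map_cm = 8247 * 100 / 10000 = 82.47 cm

82.47 cm


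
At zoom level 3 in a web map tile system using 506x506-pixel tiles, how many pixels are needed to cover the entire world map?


tiles per axis = 2^3 = 8
total tiles = 8^2 = 64
pixels per axis = 8 * 506 = 4048
total pixels = 4048^2 = 16386304

16386304 pixels


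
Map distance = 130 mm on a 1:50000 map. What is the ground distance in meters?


ground = 130 mm * 50000 / 1000 = 6500.0 m

6500.0 m


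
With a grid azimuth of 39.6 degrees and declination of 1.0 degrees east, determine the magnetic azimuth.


magnetic azimuth = grid azimuth - declination (east +ve)
mag_az = 39.6 - 1.0 = 38.6 degrees

38.6 degrees


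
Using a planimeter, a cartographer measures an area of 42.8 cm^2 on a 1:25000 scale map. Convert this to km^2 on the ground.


ground_area = 42.8 * (25000/100)^2 = 2675000.0 m^2 = 2.675 km^2

2.675 km^2


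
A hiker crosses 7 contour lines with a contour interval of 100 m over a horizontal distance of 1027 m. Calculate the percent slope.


elevation change = 7 * 100 = 700 m
slope = 700 / 1027 * 100 = 68.2%

68.2%


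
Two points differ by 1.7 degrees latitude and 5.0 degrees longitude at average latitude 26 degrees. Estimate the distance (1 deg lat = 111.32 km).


dlat_km = 1.7 * 111.32 = 189.244
dlon_km = 5.0 * 111.32 * cos(26) ≈ 500.269
dist = sqrt(189.244^2 + 500.269^2) ≈ 534.9 km

534.9 km


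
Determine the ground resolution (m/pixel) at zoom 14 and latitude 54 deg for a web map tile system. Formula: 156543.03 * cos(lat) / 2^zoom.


res = 156543.03 * cos(54) / 2^14 = 156543.03 * 0.58778525 / 16384 = 5.62 m/pixel

5.62 m/pixel


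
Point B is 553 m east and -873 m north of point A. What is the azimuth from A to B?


az = atan2(553, -873) = 147.6 deg
adjusted to 0-360: 147.6 degrees

147.6 degrees


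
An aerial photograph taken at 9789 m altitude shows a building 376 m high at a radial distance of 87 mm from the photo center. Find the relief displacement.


d = h * r / H = 376 * 87 / 9789 = 3.34 mm

3.34 mm


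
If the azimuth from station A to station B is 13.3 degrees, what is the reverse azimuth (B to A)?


back azimuth = (13.3 + 180) mod 360 = 193.3 degrees

193.3 degrees


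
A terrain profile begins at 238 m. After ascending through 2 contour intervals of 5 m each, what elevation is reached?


elevation = 238 + 2 * 5 = 248 m

248 m


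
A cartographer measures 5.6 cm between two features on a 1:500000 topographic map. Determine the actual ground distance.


ground = 5.6 cm * 500000 / 100 = 28000.0 m = 28.0 km

28.0 km


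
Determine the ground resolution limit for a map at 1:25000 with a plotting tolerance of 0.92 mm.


ground = 0.92 mm * 25000 / 1000 = 23.0 m

23.0 m


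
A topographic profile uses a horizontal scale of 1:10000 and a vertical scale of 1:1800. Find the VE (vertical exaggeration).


VE = horizontal_scale / vertical_scale = 10000 / 1800 ≈ 5.6

5.6x


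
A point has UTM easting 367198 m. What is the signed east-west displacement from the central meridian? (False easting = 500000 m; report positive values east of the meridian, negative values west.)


displacement = 367198 - 500000 = -132802 m

-132802 m


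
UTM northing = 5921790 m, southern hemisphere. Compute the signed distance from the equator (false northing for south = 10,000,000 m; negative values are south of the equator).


For southern: actual = 5921790 - 10000000 = -4078210 m

-4078210 m


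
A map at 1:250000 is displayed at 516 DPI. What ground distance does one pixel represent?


pixel_cm = 2.54 / 516 ≈ 0.004922 cm
ground = pixel_cm * 250000 / 100 = 2.54 * 250000 / (516 * 100) = 635000 / 51600 ≈ 12.31 m

12.31 m


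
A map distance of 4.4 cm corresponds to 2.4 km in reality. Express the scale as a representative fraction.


ground = 2.4 km = 240000 cm; RF denominator = ground / map = 240000 / 4.4 ≈ 54545; RF = 1:54545

1:54545


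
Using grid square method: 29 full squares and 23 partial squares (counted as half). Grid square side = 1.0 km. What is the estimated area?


effective squares = 29 + 23 * 0.5 = 40.5
area = 40.5 * 1.0 = 40.5 km^2

40.5 km^2


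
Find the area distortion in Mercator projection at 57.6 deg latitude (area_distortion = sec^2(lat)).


area_distortion = 1/cos^2(57.6) = 3.483

3.483


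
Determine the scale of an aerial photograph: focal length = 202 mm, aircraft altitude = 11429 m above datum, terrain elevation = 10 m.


scale = f / (H - h) = 202 mm / 11419 m = 202 / 11419000 = 1:56530

1:56530


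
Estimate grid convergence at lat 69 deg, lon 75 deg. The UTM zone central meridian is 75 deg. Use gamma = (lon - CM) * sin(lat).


gamma = (75 - 75) * sin(69) = 0 * 0.93358 = 0.0 degrees

0.0 degrees


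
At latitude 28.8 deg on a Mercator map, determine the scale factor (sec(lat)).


SF = 1 / cos(28.8) = 1 / 0.876307 = 1.141

1.141


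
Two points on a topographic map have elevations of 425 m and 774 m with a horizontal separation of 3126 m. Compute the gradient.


gradient = (774 - 425) / 3126 = 349 / 3126 = 0.1116

0.1116


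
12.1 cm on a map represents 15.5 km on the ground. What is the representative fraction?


ground = 15.5 km = 1550000 cm; RF denominator = ground / map = 1550000 / 12.1 ≈ 128099; RF = 1:128099

1:128099


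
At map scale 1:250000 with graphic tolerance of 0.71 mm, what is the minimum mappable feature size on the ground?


ground = 0.71 mm * 250000 / 1000 = 177.5 m

177.5 m


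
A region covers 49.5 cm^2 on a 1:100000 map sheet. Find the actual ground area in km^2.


ground_area = 49.5 * (100000/100)^2 = 49500000.0 m^2 = 49.5 km^2

49.5 km^2


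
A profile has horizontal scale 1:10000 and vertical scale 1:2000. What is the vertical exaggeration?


VE = horizontal_scale / vertical_scale = 10000 / 2000 = 5.0

5.0x


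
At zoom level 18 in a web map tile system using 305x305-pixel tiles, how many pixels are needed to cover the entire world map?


tiles per axis = 2^18 = 262144
total tiles = 262144^2 = 68719476736
pixels per axis = 262144 * 305 = 79953920
total pixels = 79953920^2 = 6392629323366400

6392629323366400 pixels


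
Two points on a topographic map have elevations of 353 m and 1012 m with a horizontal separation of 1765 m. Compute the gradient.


gradient = (1012 - 353) / 1765 = 659 / 1765 = 0.3734

0.3734


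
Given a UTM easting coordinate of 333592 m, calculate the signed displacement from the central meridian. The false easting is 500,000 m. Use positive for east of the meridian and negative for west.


displacement = 333592 - 500000 = -166408 m

-166408 m


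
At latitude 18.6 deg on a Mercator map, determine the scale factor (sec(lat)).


SF = 1 / cos(18.6) = 1 / 0.947768 = 1.055

1.055


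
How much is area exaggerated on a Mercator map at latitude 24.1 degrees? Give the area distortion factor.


area_distortion = 1/cos^2(24.1) = 1.2

1.2


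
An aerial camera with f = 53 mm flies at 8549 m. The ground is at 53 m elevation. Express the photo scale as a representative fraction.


scale = f / (H - h) = 53 mm / 8496 m = 53 / 8496000 = 1:160302

1:160302


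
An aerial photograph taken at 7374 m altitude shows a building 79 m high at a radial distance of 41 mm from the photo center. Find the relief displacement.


d = h * r / H = 79 * 41 / 7374 = 0.44 mm

0.44 mm


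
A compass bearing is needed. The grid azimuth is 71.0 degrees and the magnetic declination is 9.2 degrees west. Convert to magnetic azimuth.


magnetic azimuth = grid azimuth - declination (east +ve)
mag_az = 71.0 - -9.2 = 80.2 degrees

80.2 degrees


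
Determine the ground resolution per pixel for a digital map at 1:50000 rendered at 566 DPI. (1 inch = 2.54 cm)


pixel_cm = 2.54 / 566 ≈ 0.004488 cm
ground = pixel_cm * 50000 / 100 = 2.54 * 50000 / (566 * 100) = 127000 / 56600 ≈ 2.24 m

2.24 m


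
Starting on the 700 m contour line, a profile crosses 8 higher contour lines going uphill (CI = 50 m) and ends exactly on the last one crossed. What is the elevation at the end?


elevation = 700 + 8 * 50 = 1100 m

1100 m


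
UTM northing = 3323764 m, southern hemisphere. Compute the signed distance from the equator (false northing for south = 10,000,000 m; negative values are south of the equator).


For southern: actual = 3323764 - 10000000 = -6676236 m

-6676236 m


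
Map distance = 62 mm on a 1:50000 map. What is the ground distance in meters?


ground = 62 mm * 50000 / 1000 = 3100.0 m

3100.0 m


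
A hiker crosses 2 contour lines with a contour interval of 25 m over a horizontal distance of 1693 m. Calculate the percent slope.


elevation change = 2 * 25 = 50 m
slope = 50 / 1693 * 100 = 3.0%

3.0%


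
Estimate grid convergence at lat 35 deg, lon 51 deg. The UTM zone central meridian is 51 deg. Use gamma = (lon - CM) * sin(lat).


gamma = (51 - 51) * sin(35) = 0 * 0.573576 = 0.0 degrees

0.0 degrees
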